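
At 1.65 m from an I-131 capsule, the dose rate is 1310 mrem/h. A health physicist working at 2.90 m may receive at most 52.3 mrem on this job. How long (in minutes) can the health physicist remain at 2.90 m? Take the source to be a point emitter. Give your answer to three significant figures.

Since intensity falls as 1/r², rate at 2.90 m:
(1.65/2.90)² = 0.3237, so 1310 × 0.3237 = 424.0 mrem/h.
Stay time = 52.3 mrem ÷ 424.0 mrem/h = 0.1233 h = 7.398 min.

7.40 min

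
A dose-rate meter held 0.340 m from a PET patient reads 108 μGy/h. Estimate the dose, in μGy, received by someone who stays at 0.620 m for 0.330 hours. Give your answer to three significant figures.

10.7 μGy

Applying the 1/r² law, rate at 0.620 m:
(0.340/0.620)² = 0.3007, so 108 × 0.3007 = 32.48 μGy/h.
Dose = rate × time = 32.48 μGy/h × 0.3300 h = 10.72 μGy.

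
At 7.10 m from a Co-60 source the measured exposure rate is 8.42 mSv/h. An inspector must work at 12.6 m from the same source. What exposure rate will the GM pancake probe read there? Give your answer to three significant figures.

Intensity scales as (d₁/d₂)², so scaling from 7.10 m to 12.6 m:
(7.10/12.6)² = 0.3175, so 8.42 × 0.3175 = 2.673 mSv/h.

2.67 mSv/h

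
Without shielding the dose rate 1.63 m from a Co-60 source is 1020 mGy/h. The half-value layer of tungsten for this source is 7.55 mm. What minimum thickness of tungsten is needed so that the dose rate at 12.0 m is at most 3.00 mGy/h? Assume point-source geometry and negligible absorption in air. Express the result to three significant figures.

At 12.0 m, distance alone gives 1020 × (1.63/12.0)² = 1020 × 0.01845 = 18.82 mGy/h.
Further attenuation needed: 18.82/3.00 = 6.273.
n = log₂(6.273) = 2.649 half-value layers.
Thickness = 2.649 × 7.55 mm = 20.00 mm.

20.0 mm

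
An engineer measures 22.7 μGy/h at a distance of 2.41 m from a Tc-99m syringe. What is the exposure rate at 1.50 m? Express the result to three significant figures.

58.6 μGy/h

Intensity scales as (d₁/d₂)², so the rate at 1.50 m is
(2.41/1.50)² = 2.581, so 22.7 × 2.581 = 58.59 μGy/h.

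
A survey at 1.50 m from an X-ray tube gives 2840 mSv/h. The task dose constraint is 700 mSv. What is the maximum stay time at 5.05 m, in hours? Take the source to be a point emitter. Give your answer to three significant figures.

By the inverse-square law, rate at 5.05 m:
2840 × (1.50/5.05)² = 2840 × 0.08823 = 250.6 mSv/h.
Stay time = 700 mSv ÷ 250.6 mSv/h = 2.793 h.

2.79 h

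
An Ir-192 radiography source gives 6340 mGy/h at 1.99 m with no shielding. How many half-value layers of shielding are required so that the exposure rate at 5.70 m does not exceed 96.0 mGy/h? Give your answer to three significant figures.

At 5.70 m, distance alone gives 6340 × (1.99/5.70)² = 6340 × 0.1219 = 772.8 mGy/h.
Further attenuation needed: 772.8/96.0 = 8.050.
n = log₂(8.050) = 3.009 half-value layers.

3.01 half-value layers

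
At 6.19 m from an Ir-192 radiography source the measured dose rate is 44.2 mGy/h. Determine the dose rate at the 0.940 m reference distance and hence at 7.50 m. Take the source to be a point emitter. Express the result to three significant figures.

1920 mGy/h; 30.1 mGy/h

Intensity scales as (d₁/d₂)², so
At 0.940 m: (6.19/0.940)² = 43.36, so 44.2 × 43.36 = 1917 mGy/h
At 7.50 m: 1917 × (0.940/7.50)² = 1917 × 0.01571 = 30.12 mGy/h.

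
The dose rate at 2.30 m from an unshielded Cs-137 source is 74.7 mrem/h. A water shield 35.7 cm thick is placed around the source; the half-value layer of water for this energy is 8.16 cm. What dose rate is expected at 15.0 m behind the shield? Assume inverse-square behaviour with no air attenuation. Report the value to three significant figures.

0.0846 mrem/h

Distance alone: (2.30/15.0)² = 0.02351, so 74.7 × 0.02351 = 1.756 mrem/h.
Shield: 35.7/8.16 = 4.375 half-value layers → attenuation 2^(−4.375) = 0.04819.
Combined: 1.756 × 0.04819 = 0.08462 mrem/h.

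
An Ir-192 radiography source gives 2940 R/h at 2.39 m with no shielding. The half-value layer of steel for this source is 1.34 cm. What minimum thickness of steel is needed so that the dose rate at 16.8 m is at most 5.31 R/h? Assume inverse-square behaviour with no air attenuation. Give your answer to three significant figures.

At 16.8 m, distance alone gives 2940 × (2.39/16.8)² = 2940 × 0.02024 = 59.51 R/h.
Further attenuation needed: 59.51/5.31 = 11.21.
n = log₂(11.21) = 3.487 half-value layers.
Thickness = 3.487 × 1.34 cm = 4.673 cm.

4.67 cm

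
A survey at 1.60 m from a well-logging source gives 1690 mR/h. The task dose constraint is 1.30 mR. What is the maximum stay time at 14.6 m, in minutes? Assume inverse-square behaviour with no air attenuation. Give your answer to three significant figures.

Applying the 1/r² law, rate at 14.6 m:
(1.60/14.6)² = 0.01201, so 1690 × 0.01201 = 20.30 mR/h.
Stay time = 1.30 mR ÷ 20.30 mR/h = 0.06404 h = 3.842 min.

3.84 min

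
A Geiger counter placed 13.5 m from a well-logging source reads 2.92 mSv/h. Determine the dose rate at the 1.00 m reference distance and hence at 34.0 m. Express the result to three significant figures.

Intensity scales as (d₁/d₂)², so
At 1.00 m: 2.92 × (13.5/1.00)² = 2.92 × 182.2 = 532.0 mSv/h
At 34.0 m: 532.0 × (1.00/34.0)² = 532.0 × 0.0008651 = 0.4602 mSv/h.

532 mSv/h; 0.460 mSv/h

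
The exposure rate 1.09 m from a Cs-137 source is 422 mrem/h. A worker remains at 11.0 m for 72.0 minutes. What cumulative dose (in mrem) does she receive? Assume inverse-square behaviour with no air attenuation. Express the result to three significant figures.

Applying the 1/r² law, rate at 11.0 m:
422 × (1.09/11.0)² = 422 × 0.009819 = 4.144 mrem/h.
Dose = rate × time = 4.144 mrem/h × 1.200 h = 4.973 mrem.

4.97 mrem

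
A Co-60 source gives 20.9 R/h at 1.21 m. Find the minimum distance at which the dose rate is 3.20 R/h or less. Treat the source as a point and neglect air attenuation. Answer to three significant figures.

Using I₁d₁² = I₂d₂², d₂ = d₁·√(I₁/I₂).
I₁/I₂ = 20.9/3.20 = 6.531, so d₂ = 1.21 × √6.531 = 3.092 m.

3.09 m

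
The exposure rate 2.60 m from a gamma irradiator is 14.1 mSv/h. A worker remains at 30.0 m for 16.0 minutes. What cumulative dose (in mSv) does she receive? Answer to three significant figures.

0.0282 mSv

Using I₁d₁² = I₂d₂², rate at 30.0 m:
(2.60/30.0)² = 0.007511, so 14.1 × 0.007511 = 0.1059 mSv/h.
Dose = rate × time = 0.1059 mSv/h × 0.2667 h = 0.02824 mSv.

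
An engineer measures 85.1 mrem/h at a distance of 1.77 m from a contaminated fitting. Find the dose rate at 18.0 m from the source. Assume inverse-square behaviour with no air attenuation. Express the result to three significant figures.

0.823 mrem/h

Since intensity falls as 1/r², the rate at 18.0 m is
(1.77/18.0)² = 0.009669, so 85.1 × 0.009669 = 0.8228 mrem/h.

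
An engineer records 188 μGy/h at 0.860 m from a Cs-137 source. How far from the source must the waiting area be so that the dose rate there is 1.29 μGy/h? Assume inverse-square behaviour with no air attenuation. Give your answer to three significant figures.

10.4 m

By the inverse-square law, d₂ = d₁·√(I₁/I₂).
I₁/I₂ = 188/1.29 = 145.7, so d₂ = 0.860 × √145.7 = 10.38 m.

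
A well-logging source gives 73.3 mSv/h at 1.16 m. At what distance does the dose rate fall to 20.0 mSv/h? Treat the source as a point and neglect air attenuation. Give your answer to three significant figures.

2.22 m

Using I₁d₁² = I₂d₂², d₂ = d₁·√(I₁/I₂).
I₁/I₂ = 73.3/20.0 = 3.665, so d₂ = 1.16 × √3.665 = 2.221 m.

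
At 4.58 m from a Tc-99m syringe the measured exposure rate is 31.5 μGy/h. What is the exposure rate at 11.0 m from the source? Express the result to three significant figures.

By the inverse-square law, scaling from 4.58 m to 11.0 m:
31.5 × (4.58/11.0)² = 31.5 × 0.1734 = 5.462 μGy/h.

5.46 μGy/h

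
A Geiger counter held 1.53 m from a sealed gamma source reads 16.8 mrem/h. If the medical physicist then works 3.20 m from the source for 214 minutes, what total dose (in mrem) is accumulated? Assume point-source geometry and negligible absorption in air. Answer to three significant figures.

13.7 mrem

Intensity scales as (d₁/d₂)², so rate at 3.20 m:
16.8 × (1.53/3.20)² = 16.8 × 0.2286 = 3.840 mrem/h.
Dose = rate × time = 3.840 mrem/h × 3.567 h = 13.70 mrem.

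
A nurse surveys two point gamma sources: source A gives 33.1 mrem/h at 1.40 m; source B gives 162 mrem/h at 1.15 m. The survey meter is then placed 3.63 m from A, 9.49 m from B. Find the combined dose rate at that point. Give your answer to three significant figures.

7.30 mrem/h

By superposition, sum each source's inverse-square contribution:
A: 33.1 × (1.40/3.63)² = 4.923 mrem/h
B: 162 × (1.15/9.49)² = 2.379 mrem/h
Total = 4.923 + 2.379 = 7.302 mrem/h.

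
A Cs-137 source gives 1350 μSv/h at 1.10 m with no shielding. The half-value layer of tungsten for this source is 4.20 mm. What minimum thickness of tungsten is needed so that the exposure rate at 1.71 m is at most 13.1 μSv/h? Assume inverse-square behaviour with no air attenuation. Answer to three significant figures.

At 1.71 m, distance alone gives 1350 × (1.10/1.71)² = 1350 × 0.4138 = 558.6 μSv/h.
Further attenuation needed: 558.6/13.1 = 42.64.
n = log₂(42.64) = 5.414 half-value layers.
Thickness = 5.414 × 4.20 mm = 22.74 mm.

22.7 mm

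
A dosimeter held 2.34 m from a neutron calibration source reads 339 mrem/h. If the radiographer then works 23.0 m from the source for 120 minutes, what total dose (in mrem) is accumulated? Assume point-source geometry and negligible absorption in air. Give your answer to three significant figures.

7.02 mrem

Since intensity falls as 1/r², rate at 23.0 m:
(2.34/23.0)² = 0.01035, so 339 × 0.01035 = 3.509 mrem/h.
Dose = rate × time = 3.509 mrem/h × 2.000 h = 7.018 mrem.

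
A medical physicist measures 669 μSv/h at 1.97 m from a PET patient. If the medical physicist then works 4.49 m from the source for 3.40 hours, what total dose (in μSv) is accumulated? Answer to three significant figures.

438 μSv

By the inverse-square law, rate at 4.49 m:
(1.97/4.49)² = 0.1925, so 669 × 0.1925 = 128.8 μSv/h.
Dose = rate × time = 128.8 μSv/h × 3.400 h = 437.9 μSv.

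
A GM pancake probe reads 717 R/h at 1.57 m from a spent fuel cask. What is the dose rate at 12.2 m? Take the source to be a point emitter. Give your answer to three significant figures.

11.9 R/h

Applying the 1/r² law, the rate at 12.2 m is
717 × (1.57/12.2)² = 717 × 0.01656 = 11.87 R/h.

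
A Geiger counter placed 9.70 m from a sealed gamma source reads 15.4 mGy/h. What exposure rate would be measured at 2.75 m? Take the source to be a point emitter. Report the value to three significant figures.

192 mGy/h

By the inverse-square law, scaling from 9.70 m to 2.75 m:
15.4 × (9.70/2.75)² = 15.4 × 12.44 = 191.6 mGy/h.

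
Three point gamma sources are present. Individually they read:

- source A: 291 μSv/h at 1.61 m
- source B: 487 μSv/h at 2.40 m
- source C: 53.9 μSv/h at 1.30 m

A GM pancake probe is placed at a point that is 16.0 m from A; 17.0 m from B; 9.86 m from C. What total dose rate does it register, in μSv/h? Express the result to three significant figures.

13.6 μSv/h

Each source contributes Iᵢ·(dᵢ/rᵢ)²; contributions add.
A: 291 × (1.61/16.0)² = 2.946 μSv/h
B: 487 × (2.40/17.0)² = 9.706 μSv/h
C: 53.9 × (1.30/9.86)² = 0.9370 μSv/h
Total = 2.946 + 9.706 + 0.9370 = 13.59 μSv/h.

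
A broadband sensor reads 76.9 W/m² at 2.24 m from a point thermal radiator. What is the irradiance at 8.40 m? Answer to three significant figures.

5.47 W/m²

By the inverse-square law, the rate at 8.40 m is
(2.24/8.40)² = 0.07111, so 76.9 × 0.07111 = 5.468 W/m².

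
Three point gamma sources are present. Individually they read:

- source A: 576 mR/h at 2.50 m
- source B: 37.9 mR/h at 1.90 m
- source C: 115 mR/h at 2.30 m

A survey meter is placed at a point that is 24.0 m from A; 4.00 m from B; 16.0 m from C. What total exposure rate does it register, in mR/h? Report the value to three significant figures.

By superposition, sum each source's inverse-square contribution:
A: 576 × (2.50/24.0)² = 6.250 mR/h
B: 37.9 × (1.90/4.00)² = 8.551 mR/h
C: 115 × (2.30/16.0)² = 2.376 mR/h
Total = 6.250 + 8.551 + 2.376 = 17.18 mR/h.

17.2 mR/h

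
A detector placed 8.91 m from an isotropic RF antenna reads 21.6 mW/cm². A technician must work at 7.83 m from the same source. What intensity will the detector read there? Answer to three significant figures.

Applying the 1/r² law, scaling from 8.91 m to 7.83 m:
21.6 × (8.91/7.83)² = 21.6 × 1.295 = 27.97 mW/cm².

28.0 mW/cm²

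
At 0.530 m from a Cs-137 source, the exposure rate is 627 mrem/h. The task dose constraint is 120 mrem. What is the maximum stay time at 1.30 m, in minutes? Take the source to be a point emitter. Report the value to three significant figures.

By the inverse-square law, rate at 1.30 m:
627 × (0.530/1.30)² = 627 × 0.1662 = 104.2 mrem/h.
Stay time = 120 mrem ÷ 104.2 mrem/h = 1.152 h = 69.12 min.

69.1 min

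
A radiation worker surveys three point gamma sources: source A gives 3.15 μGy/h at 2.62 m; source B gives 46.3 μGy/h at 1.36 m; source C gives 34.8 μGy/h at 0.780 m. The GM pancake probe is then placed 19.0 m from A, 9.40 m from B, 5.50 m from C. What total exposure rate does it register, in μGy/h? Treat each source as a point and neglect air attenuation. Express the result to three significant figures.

By superposition, sum each source's inverse-square contribution:
A: 3.15 × (2.62/19.0)² = 0.05990 μGy/h
B: 46.3 × (1.36/9.40)² = 0.9692 μGy/h
C: 34.8 × (0.780/5.50)² = 0.6999 μGy/h
Total = 0.05990 + 0.9692 + 0.6999 = 1.729 μGy/h.

1.73 μGy/h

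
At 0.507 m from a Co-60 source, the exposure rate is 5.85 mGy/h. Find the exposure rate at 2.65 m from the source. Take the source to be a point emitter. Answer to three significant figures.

By the inverse-square law, the rate at 2.65 m is
5.85 × (0.507/2.65)² = 5.85 × 0.03660 = 0.2141 mGy/h.

0.214 mGy/h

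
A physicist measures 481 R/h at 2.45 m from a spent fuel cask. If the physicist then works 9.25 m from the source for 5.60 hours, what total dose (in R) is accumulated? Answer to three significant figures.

Intensity scales as (d₁/d₂)², so rate at 9.25 m:
481 × (2.45/9.25)² = 481 × 0.07015 = 33.74 R/h.
Dose = rate × time = 33.74 R/h × 5.600 h = 188.9 R.

189 R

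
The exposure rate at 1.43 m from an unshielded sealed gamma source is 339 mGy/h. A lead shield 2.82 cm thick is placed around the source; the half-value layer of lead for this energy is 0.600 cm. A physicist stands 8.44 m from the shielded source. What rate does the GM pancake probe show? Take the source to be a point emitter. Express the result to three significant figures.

0.374 mGy/h

Distance alone: 339 × (1.43/8.44)² = 339 × 0.02871 = 9.733 mGy/h.
Shield: 2.82/0.600 = 4.700 half-value layers → attenuation 2^(−4.700) = 0.03847.
Combined: 9.733 × 0.03847 = 0.3744 mGy/h.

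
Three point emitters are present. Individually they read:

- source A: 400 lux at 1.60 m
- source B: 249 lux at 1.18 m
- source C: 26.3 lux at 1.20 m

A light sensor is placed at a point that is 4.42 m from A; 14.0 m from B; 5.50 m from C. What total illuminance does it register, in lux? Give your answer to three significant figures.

By superposition, sum each source's inverse-square contribution:
A: 400 × (1.60/4.42)² = 52.41 lux
B: 249 × (1.18/14.0)² = 1.769 lux
C: 26.3 × (1.20/5.50)² = 1.252 lux
Total = 52.41 + 1.769 + 1.252 = 55.43 lux.

55.4 lux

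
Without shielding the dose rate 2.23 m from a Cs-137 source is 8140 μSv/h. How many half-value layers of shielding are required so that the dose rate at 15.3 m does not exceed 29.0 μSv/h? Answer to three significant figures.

At 15.3 m, distance alone gives 8140 × (2.23/15.3)² = 8140 × 0.02124 = 172.9 μSv/h.
Further attenuation needed: 172.9/29.0 = 5.962.
n = log₂(5.962) = 2.576 half-value layers.

2.58 half-value layers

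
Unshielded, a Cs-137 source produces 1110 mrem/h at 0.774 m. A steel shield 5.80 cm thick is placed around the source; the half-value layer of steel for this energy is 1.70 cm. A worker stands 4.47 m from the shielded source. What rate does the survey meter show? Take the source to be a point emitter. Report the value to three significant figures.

3.13 mrem/h

Distance alone: 1110 × (0.774/4.47)² = 1110 × 0.02998 = 33.28 mrem/h.
Shield: 5.80/1.70 = 3.412 half-value layers → attenuation 2^(−3.412) = 0.09395.
Combined: 33.28 × 0.09395 = 3.127 mrem/h.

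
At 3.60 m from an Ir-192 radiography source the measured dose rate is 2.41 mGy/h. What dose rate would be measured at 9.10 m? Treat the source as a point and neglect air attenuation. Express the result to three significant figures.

0.377 mGy/h

Applying the 1/r² law, scaling from 3.60 m to 9.10 m:
(3.60/9.10)² = 0.1565, so 2.41 × 0.1565 = 0.3772 mGy/h.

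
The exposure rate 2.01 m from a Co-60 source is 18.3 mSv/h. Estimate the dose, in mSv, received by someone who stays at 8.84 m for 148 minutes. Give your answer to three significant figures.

By the inverse-square law, rate at 8.84 m:
18.3 × (2.01/8.84)² = 18.3 × 0.05170 = 0.9461 mSv/h.
Dose = rate × time = 0.9461 mSv/h × 2.467 h = 2.334 mSv.

2.33 mSv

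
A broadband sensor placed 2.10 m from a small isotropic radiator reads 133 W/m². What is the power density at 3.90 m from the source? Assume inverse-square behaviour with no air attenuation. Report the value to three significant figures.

38.6 W/m²

Since intensity falls as 1/r², scaling from 2.10 m to 3.90 m:
133 × (2.10/3.90)² = 133 × 0.2899 = 38.56 W/m².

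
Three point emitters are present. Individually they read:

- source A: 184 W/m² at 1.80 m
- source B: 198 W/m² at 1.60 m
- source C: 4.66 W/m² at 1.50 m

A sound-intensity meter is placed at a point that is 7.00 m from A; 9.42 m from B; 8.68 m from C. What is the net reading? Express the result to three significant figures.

By superposition, sum each source's inverse-square contribution:
A: 184 × (1.80/7.00)² = 12.17 W/m²
B: 198 × (1.60/9.42)² = 5.712 W/m²
C: 4.66 × (1.50/8.68)² = 0.1392 W/m²
Total = 12.17 + 5.712 + 0.1392 = 18.02 W/m².

18.0 W/m²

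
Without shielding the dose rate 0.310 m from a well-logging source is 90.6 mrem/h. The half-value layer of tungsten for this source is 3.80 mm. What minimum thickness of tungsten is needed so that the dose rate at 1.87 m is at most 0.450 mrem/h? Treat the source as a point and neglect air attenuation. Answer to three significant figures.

At 1.87 m, distance alone gives 90.6 × (0.310/1.87)² = 90.6 × 0.02748 = 2.490 mrem/h.
Further attenuation needed: 2.490/0.450 = 5.533.
n = log₂(5.533) = 2.468 half-value layers.
Thickness = 2.468 × 3.80 mm = 9.378 mm.

9.38 mm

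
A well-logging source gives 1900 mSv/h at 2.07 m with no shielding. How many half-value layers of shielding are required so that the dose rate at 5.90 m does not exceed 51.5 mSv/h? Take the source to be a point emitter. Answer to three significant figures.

At 5.90 m, distance alone gives (2.07/5.90)² = 0.1231, so 1900 × 0.1231 = 233.9 mSv/h.
Further attenuation needed: 233.9/51.5 = 4.542.
n = log₂(4.542) = 2.183 half-value layers.

2.18 half-value layers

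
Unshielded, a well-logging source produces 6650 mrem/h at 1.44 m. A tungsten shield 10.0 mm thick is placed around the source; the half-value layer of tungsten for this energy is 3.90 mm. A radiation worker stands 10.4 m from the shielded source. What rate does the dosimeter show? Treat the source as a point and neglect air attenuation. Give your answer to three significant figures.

Distance alone: 6650 × (1.44/10.4)² = 6650 × 0.01917 = 127.5 mrem/h.
Shield: 10.0/3.90 = 2.564 half-value layers → attenuation 2^(−2.564) = 0.1691.
Combined: 127.5 × 0.1691 = 21.56 mrem/h.

21.6 mrem/h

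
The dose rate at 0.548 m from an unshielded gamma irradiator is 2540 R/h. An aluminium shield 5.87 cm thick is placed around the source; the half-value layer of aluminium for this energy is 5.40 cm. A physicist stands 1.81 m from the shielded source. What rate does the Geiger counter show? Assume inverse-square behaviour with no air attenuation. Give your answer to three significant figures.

110 R/h

Distance alone: 2540 × (0.548/1.81)² = 2540 × 0.09167 = 232.8 R/h.
Shield: 5.87/5.40 = 1.087 half-value layers → attenuation 2^(−1.087) = 0.4707.
Combined: 232.8 × 0.4707 = 109.6 R/h.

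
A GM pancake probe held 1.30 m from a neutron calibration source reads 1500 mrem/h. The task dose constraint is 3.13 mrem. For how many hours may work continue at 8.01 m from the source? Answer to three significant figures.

0.0792 h

Applying the 1/r² law, rate at 8.01 m:
1500 × (1.30/8.01)² = 1500 × 0.02634 = 39.51 mrem/h.
Stay time = 3.13 mrem ÷ 39.51 mrem/h = 0.07922 h.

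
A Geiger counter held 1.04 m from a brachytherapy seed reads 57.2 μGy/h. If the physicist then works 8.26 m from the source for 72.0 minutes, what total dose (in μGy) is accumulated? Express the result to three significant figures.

Using I₁d₁² = I₂d₂², rate at 8.26 m:
(1.04/8.26)² = 0.01585, so 57.2 × 0.01585 = 0.9066 μGy/h.
Dose = rate × time = 0.9066 μGy/h × 1.200 h = 1.088 μGy.

1.09 μGy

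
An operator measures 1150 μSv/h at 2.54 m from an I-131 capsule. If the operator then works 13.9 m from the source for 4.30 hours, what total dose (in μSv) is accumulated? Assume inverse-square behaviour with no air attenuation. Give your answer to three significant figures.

Applying the 1/r² law, rate at 13.9 m:
1150 × (2.54/13.9)² = 1150 × 0.03339 = 38.40 μSv/h.
Dose = rate × time = 38.40 μSv/h × 4.300 h = 165.1 μSv.

165 μSv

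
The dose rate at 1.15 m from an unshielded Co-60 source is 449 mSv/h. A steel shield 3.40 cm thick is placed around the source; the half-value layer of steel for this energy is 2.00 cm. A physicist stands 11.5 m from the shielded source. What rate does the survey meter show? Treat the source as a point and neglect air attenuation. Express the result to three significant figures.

Distance alone: (1.15/11.5)² = 0.01000, so 449 × 0.01000 = 4.490 mSv/h.
Shield: 3.40/2.00 = 1.700 half-value layers → attenuation 2^(−1.700) = 0.3078.
Combined: 4.490 × 0.3078 = 1.382 mSv/h.

1.38 mSv/h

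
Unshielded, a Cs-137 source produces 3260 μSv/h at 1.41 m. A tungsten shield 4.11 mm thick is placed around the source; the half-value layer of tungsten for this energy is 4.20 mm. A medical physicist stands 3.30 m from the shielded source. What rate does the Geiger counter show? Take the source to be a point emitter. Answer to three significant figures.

302 μSv/h

Distance alone: 3260 × (1.41/3.30)² = 3260 × 0.1826 = 595.3 μSv/h.
Shield: 4.11/4.20 = 0.9786 half-value layers → attenuation 2^(−0.9786) = 0.5075.
Combined: 595.3 × 0.5075 = 302.1 μSv/h.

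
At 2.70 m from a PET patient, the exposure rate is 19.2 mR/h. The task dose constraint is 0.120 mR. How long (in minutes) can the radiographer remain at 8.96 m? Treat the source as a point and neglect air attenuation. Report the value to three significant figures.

Since intensity falls as 1/r², rate at 8.96 m:
(2.70/8.96)² = 0.09081, so 19.2 × 0.09081 = 1.744 mR/h.
Stay time = 0.120 mR ÷ 1.744 mR/h = 0.06881 h = 4.129 min.

4.13 min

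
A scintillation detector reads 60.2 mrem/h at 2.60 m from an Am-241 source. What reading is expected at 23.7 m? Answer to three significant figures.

0.725 mrem/h

Using I₁d₁² = I₂d₂², the rate at 23.7 m is
(2.60/23.7)² = 0.01204, so 60.2 × 0.01204 = 0.7248 mrem/h.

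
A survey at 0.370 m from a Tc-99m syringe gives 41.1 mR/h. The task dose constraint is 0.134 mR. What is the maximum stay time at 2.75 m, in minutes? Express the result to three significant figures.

Intensity scales as (d₁/d₂)², so rate at 2.75 m:
(0.370/2.75)² = 0.01810, so 41.1 × 0.01810 = 0.7439 mR/h.
Stay time = 0.134 mR ÷ 0.7439 mR/h = 0.1801 h = 10.81 min.

10.8 min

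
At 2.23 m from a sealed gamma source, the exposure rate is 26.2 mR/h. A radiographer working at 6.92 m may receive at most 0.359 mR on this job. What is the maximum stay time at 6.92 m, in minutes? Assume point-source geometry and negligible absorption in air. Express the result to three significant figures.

Intensity scales as (d₁/d₂)², so rate at 6.92 m:
26.2 × (2.23/6.92)² = 26.2 × 0.1038 = 2.720 mR/h.
Stay time = 0.359 mR ÷ 2.720 mR/h = 0.1320 h = 7.920 min.

7.92 min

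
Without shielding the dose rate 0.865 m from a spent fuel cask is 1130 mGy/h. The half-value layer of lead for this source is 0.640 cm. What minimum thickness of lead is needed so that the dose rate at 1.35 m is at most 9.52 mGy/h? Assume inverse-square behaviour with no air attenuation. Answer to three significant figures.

3.59 cm

At 1.35 m, distance alone gives (0.865/1.35)² = 0.4105, so 1130 × 0.4105 = 463.9 mGy/h.
Further attenuation needed: 463.9/9.52 = 48.73.
n = log₂(48.73) = 5.607 half-value layers.
Thickness = 5.607 × 0.640 cm = 3.588 cm.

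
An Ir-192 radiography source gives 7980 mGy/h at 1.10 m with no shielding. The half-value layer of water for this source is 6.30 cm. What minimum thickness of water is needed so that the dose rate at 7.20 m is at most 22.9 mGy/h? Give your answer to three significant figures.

At 7.20 m, distance alone gives 7980 × (1.10/7.20)² = 7980 × 0.02334 = 186.3 mGy/h.
Further attenuation needed: 186.3/22.9 = 8.135.
n = log₂(8.135) = 3.024 half-value layers.
Thickness = 3.024 × 6.30 cm = 19.05 cm.

19.1 cm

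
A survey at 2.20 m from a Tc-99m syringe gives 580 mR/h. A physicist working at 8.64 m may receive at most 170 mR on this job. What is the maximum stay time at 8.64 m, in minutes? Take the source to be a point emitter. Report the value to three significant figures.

271 min

Intensity scales as (d₁/d₂)², so rate at 8.64 m:
(2.20/8.64)² = 0.06484, so 580 × 0.06484 = 37.61 mR/h.
Stay time = 170 mR ÷ 37.61 mR/h = 4.520 h = 271.2 min.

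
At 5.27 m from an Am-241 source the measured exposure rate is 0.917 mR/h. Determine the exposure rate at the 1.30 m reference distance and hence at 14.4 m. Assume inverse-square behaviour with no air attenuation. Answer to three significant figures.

By the inverse-square law,
At 1.30 m: (5.27/1.30)² = 16.43, so 0.917 × 16.43 = 15.07 mR/h
At 14.4 m: (1.30/14.4)² = 0.008150, so 15.07 × 0.008150 = 0.1228 mR/h.

15.1 mR/h; 0.123 mR/h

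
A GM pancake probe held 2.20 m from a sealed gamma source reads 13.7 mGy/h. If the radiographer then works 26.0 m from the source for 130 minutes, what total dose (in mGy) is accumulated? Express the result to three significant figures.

Using I₁d₁² = I₂d₂², rate at 26.0 m:
(2.20/26.0)² = 0.007160, so 13.7 × 0.007160 = 0.09809 mGy/h.
Dose = rate × time = 0.09809 mGy/h × 2.167 h = 0.2126 mGy.

0.213 mGy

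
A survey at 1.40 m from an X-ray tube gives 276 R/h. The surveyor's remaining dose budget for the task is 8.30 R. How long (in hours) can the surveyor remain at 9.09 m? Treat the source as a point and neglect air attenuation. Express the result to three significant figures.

1.27 h

By the inverse-square law, rate at 9.09 m:
276 × (1.40/9.09)² = 276 × 0.02372 = 6.547 R/h.
Stay time = 8.30 R ÷ 6.547 R/h = 1.268 h.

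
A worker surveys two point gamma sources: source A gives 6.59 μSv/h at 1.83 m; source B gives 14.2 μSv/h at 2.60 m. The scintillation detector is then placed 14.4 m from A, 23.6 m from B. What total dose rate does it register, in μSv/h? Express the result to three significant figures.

Each source contributes Iᵢ·(dᵢ/rᵢ)²; contributions add.
A: 6.59 × (1.83/14.4)² = 0.1064 μSv/h
B: 14.2 × (2.60/23.6)² = 0.1723 μSv/h
Total = 0.1064 + 0.1723 = 0.2787 μSv/h.

0.279 μSv/h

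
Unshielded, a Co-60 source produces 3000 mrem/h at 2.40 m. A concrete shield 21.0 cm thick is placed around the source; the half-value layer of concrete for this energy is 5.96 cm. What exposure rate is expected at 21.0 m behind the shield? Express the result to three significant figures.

Distance alone: 3000 × (2.40/21.0)² = 3000 × 0.01306 = 39.18 mrem/h.
Shield: 21.0/5.96 = 3.523 half-value layers → attenuation 2^(−3.523) = 0.08699.
Combined: 39.18 × 0.08699 = 3.408 mrem/h.

3.41 mrem/h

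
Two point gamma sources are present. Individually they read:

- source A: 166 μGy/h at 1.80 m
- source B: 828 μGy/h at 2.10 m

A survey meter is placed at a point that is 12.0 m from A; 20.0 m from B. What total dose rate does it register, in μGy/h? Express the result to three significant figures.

Each source contributes Iᵢ·(dᵢ/rᵢ)²; contributions add.
A: 166 × (1.80/12.0)² = 3.735 μGy/h
B: 828 × (2.10/20.0)² = 9.129 μGy/h
Total = 3.735 + 9.129 = 12.86 μGy/h.

12.9 μGy/h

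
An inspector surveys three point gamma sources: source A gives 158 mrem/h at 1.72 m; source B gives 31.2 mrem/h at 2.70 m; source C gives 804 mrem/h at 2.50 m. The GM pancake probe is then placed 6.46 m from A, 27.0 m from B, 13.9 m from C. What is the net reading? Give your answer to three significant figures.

By superposition, sum each source's inverse-square contribution:
A: 158 × (1.72/6.46)² = 11.20 mrem/h
B: 31.2 × (2.70/27.0)² = 0.3120 mrem/h
C: 804 × (2.50/13.9)² = 26.01 mrem/h
Total = 11.20 + 0.3120 + 26.01 = 37.52 mrem/h.

37.5 mrem/h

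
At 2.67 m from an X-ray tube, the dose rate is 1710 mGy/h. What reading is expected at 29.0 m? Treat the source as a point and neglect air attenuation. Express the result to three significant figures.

14.5 mGy/h

Since intensity falls as 1/r², the rate at 29.0 m is
1710 × (2.67/29.0)² = 1710 × 0.008477 = 14.50 mGy/h.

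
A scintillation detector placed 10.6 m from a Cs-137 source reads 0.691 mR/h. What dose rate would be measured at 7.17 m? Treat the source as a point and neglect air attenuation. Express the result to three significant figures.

1.51 mR/h

Using I₁d₁² = I₂d₂², scaling from 10.6 m to 7.17 m:
0.691 × (10.6/7.17)² = 0.691 × 2.186 = 1.511 mR/h.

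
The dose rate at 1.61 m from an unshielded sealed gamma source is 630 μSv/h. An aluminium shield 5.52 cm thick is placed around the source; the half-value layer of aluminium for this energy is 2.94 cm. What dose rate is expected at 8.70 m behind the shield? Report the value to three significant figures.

5.87 μSv/h

Distance alone: 630 × (1.61/8.70)² = 630 × 0.03425 = 21.58 μSv/h.
Shield: 5.52/2.94 = 1.878 half-value layers → attenuation 2^(−1.878) = 0.2721.
Combined: 21.58 × 0.2721 = 5.872 μSv/h.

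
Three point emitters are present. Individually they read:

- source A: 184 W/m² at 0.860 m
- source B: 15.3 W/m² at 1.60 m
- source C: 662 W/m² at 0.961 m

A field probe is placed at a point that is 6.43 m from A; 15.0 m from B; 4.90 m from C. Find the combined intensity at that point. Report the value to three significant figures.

28.9 W/m²

Each source contributes Iᵢ·(dᵢ/rᵢ)²; contributions add.
A: 184 × (0.860/6.43)² = 3.291 W/m²
B: 15.3 × (1.60/15.0)² = 0.1741 W/m²
C: 662 × (0.961/4.90)² = 25.46 W/m²
Total = 3.291 + 0.1741 + 25.46 = 28.93 W/m².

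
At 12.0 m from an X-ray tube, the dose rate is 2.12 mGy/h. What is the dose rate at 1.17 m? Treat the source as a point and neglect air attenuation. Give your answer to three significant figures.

223 mGy/h

Using I₁d₁² = I₂d₂², the rate at 1.17 m is
(12.0/1.17)² = 105.2, so 2.12 × 105.2 = 223.0 mGy/h.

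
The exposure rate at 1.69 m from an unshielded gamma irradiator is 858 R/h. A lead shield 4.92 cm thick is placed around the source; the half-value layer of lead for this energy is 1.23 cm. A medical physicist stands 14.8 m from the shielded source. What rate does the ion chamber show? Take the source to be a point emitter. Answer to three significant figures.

Distance alone: 858 × (1.69/14.8)² = 858 × 0.01304 = 11.19 R/h.
Shield: 4.92/1.23 = 4.000 half-value layers → attenuation 2^(−4.000) = 0.06250.
Combined: 11.19 × 0.06250 = 0.6994 R/h.

0.699 R/h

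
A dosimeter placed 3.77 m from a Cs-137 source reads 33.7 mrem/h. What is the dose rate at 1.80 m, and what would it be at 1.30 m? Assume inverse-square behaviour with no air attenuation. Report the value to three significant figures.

By the inverse-square law,
At 1.80 m: (3.77/1.80)² = 4.387, so 33.7 × 4.387 = 147.8 mrem/h
At 1.30 m: 147.8 × (1.80/1.30)² = 147.8 × 1.917 = 283.3 mrem/h.

148 mrem/h; 283 mrem/h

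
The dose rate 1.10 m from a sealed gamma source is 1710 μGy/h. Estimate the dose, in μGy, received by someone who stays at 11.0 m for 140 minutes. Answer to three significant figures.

39.9 μGy

Applying the 1/r² law, rate at 11.0 m:
1710 × (1.10/11.0)² = 1710 × 0.01000 = 17.10 μGy/h.
Dose = rate × time = 17.10 μGy/h × 2.333 h = 39.89 μGy.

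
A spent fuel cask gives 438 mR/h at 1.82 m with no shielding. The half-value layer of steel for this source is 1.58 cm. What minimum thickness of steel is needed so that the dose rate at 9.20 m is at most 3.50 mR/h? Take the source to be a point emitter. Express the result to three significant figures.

At 9.20 m, distance alone gives 438 × (1.82/9.20)² = 438 × 0.03914 = 17.14 mR/h.
Further attenuation needed: 17.14/3.50 = 4.897.
n = log₂(4.897) = 2.292 half-value layers.
Thickness = 2.292 × 1.58 cm = 3.621 cm.

3.62 cm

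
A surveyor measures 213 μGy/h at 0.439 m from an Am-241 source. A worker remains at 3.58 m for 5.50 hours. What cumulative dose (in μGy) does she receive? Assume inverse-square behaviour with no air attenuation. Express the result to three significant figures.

17.6 μGy

Using I₁d₁² = I₂d₂², rate at 3.58 m:
(0.439/3.58)² = 0.01504, so 213 × 0.01504 = 3.204 μGy/h.
Dose = rate × time = 3.204 μGy/h × 5.500 h = 17.62 μGy.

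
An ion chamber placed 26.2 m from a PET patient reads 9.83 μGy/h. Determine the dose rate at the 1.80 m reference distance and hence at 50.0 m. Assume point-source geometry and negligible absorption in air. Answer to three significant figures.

2080 μGy/h; 2.70 μGy/h

Applying the 1/r² law,
At 1.80 m: (26.2/1.80)² = 211.9, so 9.83 × 211.9 = 2083 μGy/h
At 50.0 m: 2083 × (1.80/50.0)² = 2083 × 0.001296 = 2.700 μGy/h.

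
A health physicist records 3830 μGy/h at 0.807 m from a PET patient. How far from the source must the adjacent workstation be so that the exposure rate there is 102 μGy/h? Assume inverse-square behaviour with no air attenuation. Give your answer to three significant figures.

By the inverse-square law, d₂ = d₁·√(I₁/I₂).
I₁/I₂ = 3830/102 = 37.55, so d₂ = 0.807 × √37.55 = 4.945 m.

4.95 m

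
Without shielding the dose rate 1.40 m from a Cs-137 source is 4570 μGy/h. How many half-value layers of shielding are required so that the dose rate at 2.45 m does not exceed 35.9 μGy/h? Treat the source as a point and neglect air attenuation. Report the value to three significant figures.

At 2.45 m, distance alone gives 4570 × (1.40/2.45)² = 4570 × 0.3265 = 1492 μGy/h.
Further attenuation needed: 1492/35.9 = 41.56.
n = log₂(41.56) = 5.377 half-value layers.

5.38 half-value layers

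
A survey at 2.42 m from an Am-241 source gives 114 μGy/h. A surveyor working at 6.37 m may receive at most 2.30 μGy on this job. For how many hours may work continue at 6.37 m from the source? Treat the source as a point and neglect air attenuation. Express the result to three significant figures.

By the inverse-square law, rate at 6.37 m:
114 × (2.42/6.37)² = 114 × 0.1443 = 16.45 μGy/h.
Stay time = 2.30 μGy ÷ 16.45 μGy/h = 0.1398 h.

0.140 h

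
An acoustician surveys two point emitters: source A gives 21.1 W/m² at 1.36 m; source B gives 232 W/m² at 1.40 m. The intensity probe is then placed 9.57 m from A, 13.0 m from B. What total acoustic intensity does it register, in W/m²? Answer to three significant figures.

3.12 W/m²

Each source contributes Iᵢ·(dᵢ/rᵢ)²; contributions add.
A: 21.1 × (1.36/9.57)² = 0.4261 W/m²
B: 232 × (1.40/13.0)² = 2.691 W/m²
Total = 0.4261 + 2.691 = 3.117 W/m².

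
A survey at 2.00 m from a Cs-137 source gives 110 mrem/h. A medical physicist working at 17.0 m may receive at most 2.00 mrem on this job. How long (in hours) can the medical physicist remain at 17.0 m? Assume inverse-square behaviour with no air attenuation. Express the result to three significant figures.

Intensity scales as (d₁/d₂)², so rate at 17.0 m:
(2.00/17.0)² = 0.01384, so 110 × 0.01384 = 1.522 mrem/h.
Stay time = 2.00 mrem ÷ 1.522 mrem/h = 1.314 h.

1.31 h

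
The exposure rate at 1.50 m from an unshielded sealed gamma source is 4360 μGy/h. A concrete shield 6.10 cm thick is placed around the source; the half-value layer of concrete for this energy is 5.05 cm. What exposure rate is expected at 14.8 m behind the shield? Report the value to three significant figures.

Distance alone: 4360 × (1.50/14.8)² = 4360 × 0.01027 = 44.78 μGy/h.
Shield: 6.10/5.05 = 1.208 half-value layers → attenuation 2^(−1.208) = 0.4329.
Combined: 44.78 × 0.4329 = 19.39 μGy/h.

19.4 μGy/h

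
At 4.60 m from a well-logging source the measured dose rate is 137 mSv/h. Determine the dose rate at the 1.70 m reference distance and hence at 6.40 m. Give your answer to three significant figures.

Since intensity falls as 1/r²,
At 1.70 m: 137 × (4.60/1.70)² = 137 × 7.322 = 1003 mSv/h
At 6.40 m: 1003 × (1.70/6.40)² = 1003 × 0.07056 = 70.77 mSv/h.

1000 mSv/h; 70.8 mSv/h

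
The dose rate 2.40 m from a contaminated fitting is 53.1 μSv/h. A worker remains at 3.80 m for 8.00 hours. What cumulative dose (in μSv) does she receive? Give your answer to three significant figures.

169 μSv

Since intensity falls as 1/r², rate at 3.80 m:
(2.40/3.80)² = 0.3989, so 53.1 × 0.3989 = 21.18 μSv/h.
Dose = rate × time = 21.18 μSv/h × 8.000 h = 169.4 μSv.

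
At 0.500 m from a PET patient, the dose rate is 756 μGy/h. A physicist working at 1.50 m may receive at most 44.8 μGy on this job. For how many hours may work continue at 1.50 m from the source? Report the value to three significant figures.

Since intensity falls as 1/r², rate at 1.50 m:
(0.500/1.50)² = 0.1111, so 756 × 0.1111 = 83.99 μGy/h.
Stay time = 44.8 μGy ÷ 83.99 μGy/h = 0.5334 h.

0.533 h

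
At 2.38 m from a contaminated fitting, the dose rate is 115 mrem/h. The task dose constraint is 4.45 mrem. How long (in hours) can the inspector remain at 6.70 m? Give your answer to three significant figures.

Using I₁d₁² = I₂d₂², rate at 6.70 m:
115 × (2.38/6.70)² = 115 × 0.1262 = 14.51 mrem/h.
Stay time = 4.45 mrem ÷ 14.51 mrem/h = 0.3067 h.

0.307 h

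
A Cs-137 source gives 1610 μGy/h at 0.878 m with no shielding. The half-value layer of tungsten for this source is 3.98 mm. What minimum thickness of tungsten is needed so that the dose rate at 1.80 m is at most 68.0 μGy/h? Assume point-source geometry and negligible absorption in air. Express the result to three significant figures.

At 1.80 m, distance alone gives (0.878/1.80)² = 0.2379, so 1610 × 0.2379 = 383.0 μGy/h.
Further attenuation needed: 383.0/68.0 = 5.632.
n = log₂(5.632) = 2.494 half-value layers.
Thickness = 2.494 × 3.98 mm = 9.926 mm.

9.93 mm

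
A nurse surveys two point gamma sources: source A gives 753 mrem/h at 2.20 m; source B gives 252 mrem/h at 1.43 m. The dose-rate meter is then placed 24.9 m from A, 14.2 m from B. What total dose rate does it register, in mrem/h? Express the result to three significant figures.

By superposition, sum each source's inverse-square contribution:
A: 753 × (2.20/24.9)² = 5.878 mrem/h
B: 252 × (1.43/14.2)² = 2.556 mrem/h
Total = 5.878 + 2.556 = 8.434 mrem/h.

8.43 mrem/h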